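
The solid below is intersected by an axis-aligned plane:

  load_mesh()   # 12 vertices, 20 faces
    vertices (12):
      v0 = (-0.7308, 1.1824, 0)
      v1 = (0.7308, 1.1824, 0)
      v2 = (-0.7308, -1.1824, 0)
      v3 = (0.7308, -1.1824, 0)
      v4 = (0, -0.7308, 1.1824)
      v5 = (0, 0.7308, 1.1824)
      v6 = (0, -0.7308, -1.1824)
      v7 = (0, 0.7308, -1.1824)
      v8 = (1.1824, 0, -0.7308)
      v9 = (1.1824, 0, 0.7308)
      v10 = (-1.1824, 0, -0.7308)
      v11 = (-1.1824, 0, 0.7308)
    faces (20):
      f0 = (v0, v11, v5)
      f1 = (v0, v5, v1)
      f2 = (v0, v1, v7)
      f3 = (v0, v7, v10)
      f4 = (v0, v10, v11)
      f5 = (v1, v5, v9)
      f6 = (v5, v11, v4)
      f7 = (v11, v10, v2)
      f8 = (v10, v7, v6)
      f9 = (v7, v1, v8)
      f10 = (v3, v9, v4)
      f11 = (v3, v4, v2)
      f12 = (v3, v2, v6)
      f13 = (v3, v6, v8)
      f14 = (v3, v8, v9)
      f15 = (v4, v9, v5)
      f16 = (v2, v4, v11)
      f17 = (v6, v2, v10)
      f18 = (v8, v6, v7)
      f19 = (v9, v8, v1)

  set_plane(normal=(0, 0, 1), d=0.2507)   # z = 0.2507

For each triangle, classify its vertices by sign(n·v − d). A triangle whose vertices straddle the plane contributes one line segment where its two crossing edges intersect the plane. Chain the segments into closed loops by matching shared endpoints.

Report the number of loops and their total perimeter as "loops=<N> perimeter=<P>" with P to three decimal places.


loops=1 perimeter=7.382

Straddling triangles (10 of 20):
  (v0,v11,v5) [-++] → (-0.885721, 0.776779, 0.2507)–(-0.575851, 1.08665, 0.2507)  len=0.4382
  (v0,v5,v1) [-+-] → (-0.575851, 1.08665, 0.2507)–(0.575851, 1.08665, 0.2507)  len=1.1517
  (v0,v10,v11) [--+] → (-1.1824, 0, 0.2507)–(-0.885721, 0.776779, 0.2507)  len=0.8315
  (v1,v5,v9) [-++] → (0.575851, 1.08665, 0.2507)–(0.885721, 0.776779, 0.2507)  len=0.4382
  (v11,v10,v2) [+--] → (-1.1824, 0, 0.2507)–(-0.885721, -0.776779, 0.2507)  len=0.8315
  (v3,v9,v4) [-++] → (0.885721, -0.776779, 0.2507)–(0.575851, -1.08665, 0.2507)  len=0.4382
  (v3,v4,v2) [-+-] → (0.575851, -1.08665, 0.2507)–(-0.575851, -1.08665, 0.2507)  len=1.1517
  (v3,v8,v9) [--+] → (1.1824, 0, 0.2507)–(0.885721, -0.776779, 0.2507)  len=0.8315
  (v2,v4,v11) [-++] → (-0.575851, -1.08665, 0.2507)–(-0.885721, -0.776779, 0.2507)  len=0.4382
  (v9,v8,v1) [+--] → (1.1824, 0, 0.2507)–(0.885721, 0.776779, 0.2507)  len=0.8315

Chained into 1 loop(s):
  loop 1: 10 segments, perimeter = 7.3823
Total perimeter = 7.382


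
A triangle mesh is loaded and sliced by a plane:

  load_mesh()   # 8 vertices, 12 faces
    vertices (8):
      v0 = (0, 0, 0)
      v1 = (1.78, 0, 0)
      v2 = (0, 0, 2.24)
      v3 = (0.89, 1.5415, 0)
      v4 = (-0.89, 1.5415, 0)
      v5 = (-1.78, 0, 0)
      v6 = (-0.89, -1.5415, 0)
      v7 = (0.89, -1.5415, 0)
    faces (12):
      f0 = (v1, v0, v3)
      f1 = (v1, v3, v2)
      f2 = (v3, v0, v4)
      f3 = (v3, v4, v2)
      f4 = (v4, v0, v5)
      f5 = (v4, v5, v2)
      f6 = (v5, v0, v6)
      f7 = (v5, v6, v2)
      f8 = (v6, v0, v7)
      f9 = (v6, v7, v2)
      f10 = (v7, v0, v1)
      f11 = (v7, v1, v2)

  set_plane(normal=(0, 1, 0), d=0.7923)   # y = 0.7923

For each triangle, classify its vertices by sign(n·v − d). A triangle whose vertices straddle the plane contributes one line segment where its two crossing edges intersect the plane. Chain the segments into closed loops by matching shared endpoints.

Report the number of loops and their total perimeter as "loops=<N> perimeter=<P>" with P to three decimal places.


Straddling triangles (6 of 12):
  (v1,v0,v3) [--+] → (0.457442, 0.7923, 0)–(1.32256, 0.7923, 0)  len=0.8651
  (v1,v3,v2) [-+-] → (1.32256, 0.7923, 0)–(0.457442, 0.7923, 1.08869)  len=1.3906
  (v3,v0,v4) [+-+] → (0.457442, 0.7923, 0)–(-0.457442, 0.7923, 0)  len=0.9149
  (v3,v4,v2) [++-] → (-0.457442, 0.7923, 1.08869)–(0.457442, 0.7923, 1.08869)  len=0.9149
  (v4,v0,v5) [+--] → (-0.457442, 0.7923, 0)–(-1.32256, 0.7923, 0)  len=0.8651
  (v4,v5,v2) [+--] → (-1.32256, 0.7923, 0)–(-0.457442, 0.7923, 1.08869)  len=1.3906

Chained into 1 loop(s):
  loop 1: 6 segments, perimeter = 6.3411
Total perimeter = 6.341

loops=1 perimeter=6.341


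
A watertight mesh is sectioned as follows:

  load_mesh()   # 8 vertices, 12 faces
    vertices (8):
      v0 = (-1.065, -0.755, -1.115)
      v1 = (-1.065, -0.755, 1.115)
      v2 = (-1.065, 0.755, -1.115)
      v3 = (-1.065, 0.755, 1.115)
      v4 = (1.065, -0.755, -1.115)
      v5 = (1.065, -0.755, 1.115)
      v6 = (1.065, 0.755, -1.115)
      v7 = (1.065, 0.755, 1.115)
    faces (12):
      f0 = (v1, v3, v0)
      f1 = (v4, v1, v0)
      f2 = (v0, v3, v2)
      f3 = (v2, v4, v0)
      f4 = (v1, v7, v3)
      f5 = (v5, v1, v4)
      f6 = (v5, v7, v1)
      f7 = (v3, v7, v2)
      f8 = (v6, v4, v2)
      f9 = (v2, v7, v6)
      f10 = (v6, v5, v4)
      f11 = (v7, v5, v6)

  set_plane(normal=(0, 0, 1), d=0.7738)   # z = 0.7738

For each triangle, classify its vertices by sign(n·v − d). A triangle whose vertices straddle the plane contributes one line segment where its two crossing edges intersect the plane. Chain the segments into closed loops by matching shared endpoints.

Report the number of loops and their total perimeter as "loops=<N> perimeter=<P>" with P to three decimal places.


Straddling triangles (8 of 12):
  (v1,v3,v0) [++-] → (-1.065, 0.523963, 0.7738)–(-1.065, -0.755, 0.7738)  len=1.2790
  (v4,v1,v0) [-+-] → (-0.7391, -0.755, 0.7738)–(-1.065, -0.755, 0.7738)  len=0.3259
  (v0,v3,v2) [-+-] → (-1.065, 0.523963, 0.7738)–(-1.065, 0.755, 0.7738)  len=0.2310
  (v5,v1,v4) [++-] → (-0.7391, -0.755, 0.7738)–(1.065, -0.755, 0.7738)  len=1.8041
  (v3,v7,v2) [++-] → (0.7391, 0.755, 0.7738)–(-1.065, 0.755, 0.7738)  len=1.8041
  (v2,v7,v6) [-+-] → (0.7391, 0.755, 0.7738)–(1.065, 0.755, 0.7738)  len=0.3259
  (v6,v5,v4) [-+-] → (1.065, -0.523963, 0.7738)–(1.065, -0.755, 0.7738)  len=0.2310
  (v7,v5,v6) [++-] → (1.065, -0.523963, 0.7738)–(1.065, 0.755, 0.7738)  len=1.2790

Chained into 1 loop(s):
  loop 1: 8 segments, perimeter = 7.2800
Total perimeter = 7.280

loops=1 perimeter=7.280


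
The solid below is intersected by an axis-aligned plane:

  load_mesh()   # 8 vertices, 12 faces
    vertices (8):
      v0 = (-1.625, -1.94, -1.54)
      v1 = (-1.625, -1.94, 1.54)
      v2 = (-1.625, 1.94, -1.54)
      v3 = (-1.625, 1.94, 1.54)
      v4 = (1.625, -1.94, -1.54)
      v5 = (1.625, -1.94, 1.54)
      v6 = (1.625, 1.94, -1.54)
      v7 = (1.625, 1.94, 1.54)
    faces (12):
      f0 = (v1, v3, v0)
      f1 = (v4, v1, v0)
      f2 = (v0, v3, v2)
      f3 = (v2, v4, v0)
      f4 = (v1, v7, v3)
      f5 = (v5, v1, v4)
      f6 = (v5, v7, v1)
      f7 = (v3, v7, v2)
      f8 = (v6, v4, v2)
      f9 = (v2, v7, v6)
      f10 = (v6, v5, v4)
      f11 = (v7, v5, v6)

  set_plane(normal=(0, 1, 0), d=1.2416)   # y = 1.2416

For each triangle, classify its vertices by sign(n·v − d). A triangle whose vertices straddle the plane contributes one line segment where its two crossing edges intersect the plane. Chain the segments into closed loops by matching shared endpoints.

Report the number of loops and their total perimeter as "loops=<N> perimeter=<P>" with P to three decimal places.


loops=1 perimeter=12.660

Straddling triangles (8 of 12):
  (v1,v3,v0) [-+-] → (-1.625, 1.2416, 1.54)–(-1.625, 1.2416, 0.9856)  len=0.5544
  (v0,v3,v2) [-++] → (-1.625, 1.2416, 0.9856)–(-1.625, 1.2416, -1.54)  len=2.5256
  (v2,v4,v0) [+--] → (-1.04, 1.2416, -1.54)–(-1.625, 1.2416, -1.54)  len=0.5850
  (v1,v7,v3) [-++] → (1.04, 1.2416, 1.54)–(-1.625, 1.2416, 1.54)  len=2.6650
  (v5,v7,v1) [-+-] → (1.625, 1.2416, 1.54)–(1.04, 1.2416, 1.54)  len=0.5850
  (v6,v4,v2) [+-+] → (1.625, 1.2416, -1.54)–(-1.04, 1.2416, -1.54)  len=2.6650
  (v6,v5,v4) [+--] → (1.625, 1.2416, -0.9856)–(1.625, 1.2416, -1.54)  len=0.5544
  (v7,v5,v6) [+-+] → (1.625, 1.2416, 1.54)–(1.625, 1.2416, -0.9856)  len=2.5256

Chained into 1 loop(s):
  loop 1: 8 segments, perimeter = 12.6600
Total perimeter = 12.660


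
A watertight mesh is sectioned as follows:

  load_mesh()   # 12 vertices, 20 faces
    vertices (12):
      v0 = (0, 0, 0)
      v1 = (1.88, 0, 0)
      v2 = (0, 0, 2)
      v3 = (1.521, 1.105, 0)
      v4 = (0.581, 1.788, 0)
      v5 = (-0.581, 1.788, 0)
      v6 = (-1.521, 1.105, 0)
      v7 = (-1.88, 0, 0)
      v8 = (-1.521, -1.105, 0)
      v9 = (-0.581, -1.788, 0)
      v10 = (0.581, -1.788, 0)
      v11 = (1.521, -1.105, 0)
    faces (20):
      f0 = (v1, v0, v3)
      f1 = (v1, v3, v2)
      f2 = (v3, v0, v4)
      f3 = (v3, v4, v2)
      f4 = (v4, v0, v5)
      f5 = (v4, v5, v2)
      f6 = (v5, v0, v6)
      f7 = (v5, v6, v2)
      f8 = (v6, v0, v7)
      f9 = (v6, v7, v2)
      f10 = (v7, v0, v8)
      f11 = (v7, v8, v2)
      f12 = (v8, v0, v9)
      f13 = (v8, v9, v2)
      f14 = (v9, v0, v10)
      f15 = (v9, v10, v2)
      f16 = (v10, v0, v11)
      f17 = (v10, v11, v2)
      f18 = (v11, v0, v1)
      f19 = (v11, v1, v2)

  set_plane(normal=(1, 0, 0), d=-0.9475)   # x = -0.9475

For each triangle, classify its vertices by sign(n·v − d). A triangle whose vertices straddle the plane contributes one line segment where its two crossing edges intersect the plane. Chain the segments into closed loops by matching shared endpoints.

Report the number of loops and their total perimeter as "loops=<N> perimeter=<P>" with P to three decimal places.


loops=1 perimeter=6.748

Straddling triangles (8 of 20):
  (v5,v0,v6) [++-] → (-0.9475, 0.688355, 0)–(-0.9475, 1.5217, 0)  len=0.8333
  (v5,v6,v2) [+-+] → (-0.9475, 1.5217, 0)–(-0.9475, 0.688355, 0.754109)  len=1.1239
  (v6,v0,v7) [-+-] → (-0.9475, 0.688355, 0)–(-0.9475, 0, 0)  len=0.6884
  (v6,v7,v2) [--+] → (-0.9475, 0, 0.992021)–(-0.9475, 0.688355, 0.754109)  len=0.7283
  (v7,v0,v8) [-+-] → (-0.9475, 0, 0)–(-0.9475, -0.688355, 0)  len=0.6884
  (v7,v8,v2) [--+] → (-0.9475, -0.688355, 0.754109)–(-0.9475, 0, 0.992021)  len=0.7283
  (v8,v0,v9) [-++] → (-0.9475, -0.688355, 0)–(-0.9475, -1.5217, 0)  len=0.8333
  (v8,v9,v2) [-++] → (-0.9475, -1.5217, 0)–(-0.9475, -0.688355, 0.754109)  len=1.1239

Chained into 1 loop(s):
  loop 1: 8 segments, perimeter = 6.7478
Total perimeter = 6.748


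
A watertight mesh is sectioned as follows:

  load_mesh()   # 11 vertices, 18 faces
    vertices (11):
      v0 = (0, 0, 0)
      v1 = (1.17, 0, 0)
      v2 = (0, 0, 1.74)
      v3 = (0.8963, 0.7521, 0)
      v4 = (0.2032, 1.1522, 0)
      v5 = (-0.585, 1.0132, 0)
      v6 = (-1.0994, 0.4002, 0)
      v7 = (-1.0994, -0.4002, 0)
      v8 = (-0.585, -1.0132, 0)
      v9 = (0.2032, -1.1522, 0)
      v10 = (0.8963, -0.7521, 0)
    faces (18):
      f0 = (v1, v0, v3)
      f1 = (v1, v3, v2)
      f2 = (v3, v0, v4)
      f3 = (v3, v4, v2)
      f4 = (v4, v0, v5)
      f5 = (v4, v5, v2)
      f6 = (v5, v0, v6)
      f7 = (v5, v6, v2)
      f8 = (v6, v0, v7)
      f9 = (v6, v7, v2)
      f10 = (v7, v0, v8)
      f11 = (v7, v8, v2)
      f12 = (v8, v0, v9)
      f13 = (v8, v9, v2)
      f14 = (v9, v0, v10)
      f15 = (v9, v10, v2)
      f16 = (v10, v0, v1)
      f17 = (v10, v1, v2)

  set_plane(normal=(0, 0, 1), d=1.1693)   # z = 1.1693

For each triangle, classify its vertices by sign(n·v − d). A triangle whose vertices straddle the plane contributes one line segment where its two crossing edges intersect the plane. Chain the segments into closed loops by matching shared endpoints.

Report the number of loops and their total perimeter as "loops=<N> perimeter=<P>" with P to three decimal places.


loops=1 perimeter=2.362

Straddling triangles (9 of 18):
  (v1,v3,v2) [--+] → (0.293976, 0.24668, 1.1693)–(0.383747, 0, 1.1693)  len=0.2625
  (v3,v4,v2) [--+] → (0.0666473, 0.377908, 1.1693)–(0.293976, 0.24668, 1.1693)  len=0.2625
  (v4,v5,v2) [--+] → (-0.191873, 0.332318, 1.1693)–(0.0666473, 0.377908, 1.1693)  len=0.2625
  (v5,v6,v2) [--+] → (-0.360591, 0.131261, 1.1693)–(-0.191873, 0.332318, 1.1693)  len=0.2625
  (v6,v7,v2) [--+] → (-0.360591, -0.131261, 1.1693)–(-0.360591, 0.131261, 1.1693)  len=0.2625
  (v7,v8,v2) [--+] → (-0.191873, -0.332318, 1.1693)–(-0.360591, -0.131261, 1.1693)  len=0.2625
  (v8,v9,v2) [--+] → (0.0666473, -0.377908, 1.1693)–(-0.191873, -0.332318, 1.1693)  len=0.2625
  (v9,v10,v2) [--+] → (0.293976, -0.24668, 1.1693)–(0.0666473, -0.377908, 1.1693)  len=0.2625
  (v10,v1,v2) [--+] → (0.383747, 0, 1.1693)–(0.293976, -0.24668, 1.1693)  len=0.2625

Chained into 1 loop(s):
  loop 1: 9 segments, perimeter = 2.3625
Total perimeter = 2.362


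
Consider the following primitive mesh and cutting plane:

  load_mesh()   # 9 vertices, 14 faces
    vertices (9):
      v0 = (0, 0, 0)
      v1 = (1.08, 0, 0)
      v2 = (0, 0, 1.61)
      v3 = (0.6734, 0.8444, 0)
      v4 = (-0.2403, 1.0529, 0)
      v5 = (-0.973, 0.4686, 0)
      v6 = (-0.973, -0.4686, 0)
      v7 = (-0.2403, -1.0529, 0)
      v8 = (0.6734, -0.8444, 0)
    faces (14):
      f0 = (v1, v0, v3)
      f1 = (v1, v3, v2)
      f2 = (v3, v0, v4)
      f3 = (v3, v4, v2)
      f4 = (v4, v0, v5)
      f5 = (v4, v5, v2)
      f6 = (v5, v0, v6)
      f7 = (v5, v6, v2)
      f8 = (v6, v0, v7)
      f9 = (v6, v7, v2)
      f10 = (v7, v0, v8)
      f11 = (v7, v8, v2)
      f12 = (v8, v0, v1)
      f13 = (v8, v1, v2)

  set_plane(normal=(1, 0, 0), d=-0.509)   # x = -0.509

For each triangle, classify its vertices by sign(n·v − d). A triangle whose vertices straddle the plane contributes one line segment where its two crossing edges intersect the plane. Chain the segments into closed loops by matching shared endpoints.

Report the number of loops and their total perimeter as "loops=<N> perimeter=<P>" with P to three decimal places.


Straddling triangles (6 of 14):
  (v4,v0,v5) [++-] → (-0.509, 0.245136, 0)–(-0.509, 0.838622, 0)  len=0.5935
  (v4,v5,v2) [+-+] → (-0.509, 0.838622, 0)–(-0.509, 0.245136, 0.76777)  len=0.9704
  (v5,v0,v6) [-+-] → (-0.509, 0.245136, 0)–(-0.509, -0.245136, 0)  len=0.4903
  (v5,v6,v2) [--+] → (-0.509, -0.245136, 0.76777)–(-0.509, 0.245136, 0.76777)  len=0.4903
  (v6,v0,v7) [-++] → (-0.509, -0.245136, 0)–(-0.509, -0.838622, 0)  len=0.5935
  (v6,v7,v2) [-++] → (-0.509, -0.838622, 0)–(-0.509, -0.245136, 0.76777)  len=0.9704

Chained into 1 loop(s):
  loop 1: 6 segments, perimeter = 4.1083
Total perimeter = 4.108

loops=1 perimeter=4.108


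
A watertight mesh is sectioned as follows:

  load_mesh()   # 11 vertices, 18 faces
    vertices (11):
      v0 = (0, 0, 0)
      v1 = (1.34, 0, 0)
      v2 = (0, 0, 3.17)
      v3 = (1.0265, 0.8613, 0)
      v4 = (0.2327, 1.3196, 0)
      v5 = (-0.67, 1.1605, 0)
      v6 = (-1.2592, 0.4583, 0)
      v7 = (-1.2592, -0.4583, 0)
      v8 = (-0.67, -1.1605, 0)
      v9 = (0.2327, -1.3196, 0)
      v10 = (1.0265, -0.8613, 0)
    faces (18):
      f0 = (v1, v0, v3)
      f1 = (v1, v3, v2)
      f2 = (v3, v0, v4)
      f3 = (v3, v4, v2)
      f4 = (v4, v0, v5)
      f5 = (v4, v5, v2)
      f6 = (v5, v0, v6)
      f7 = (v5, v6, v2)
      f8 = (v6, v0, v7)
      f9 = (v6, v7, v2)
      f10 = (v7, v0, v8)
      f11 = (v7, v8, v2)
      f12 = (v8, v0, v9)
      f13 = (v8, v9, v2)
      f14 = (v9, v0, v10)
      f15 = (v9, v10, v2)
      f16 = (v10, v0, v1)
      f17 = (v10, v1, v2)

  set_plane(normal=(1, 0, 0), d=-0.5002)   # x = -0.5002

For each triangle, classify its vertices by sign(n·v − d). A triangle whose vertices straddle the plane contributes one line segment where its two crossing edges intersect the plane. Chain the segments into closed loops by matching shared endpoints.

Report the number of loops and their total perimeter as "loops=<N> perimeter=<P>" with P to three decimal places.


loops=1 perimeter=7.081

Straddling triangles (10 of 18):
  (v4,v0,v5) [++-] → (-0.5002, 0.866391, 0)–(-0.5002, 1.19043, 0)  len=0.3240
  (v4,v5,v2) [+-+] → (-0.5002, 1.19043, 0)–(-0.5002, 0.866391, 0.803382)  len=0.8663
  (v5,v0,v6) [-+-] → (-0.5002, 0.866391, 0)–(-0.5002, 0.182053, 0)  len=0.6843
  (v5,v6,v2) [--+] → (-0.5002, 0.182053, 1.91076)–(-0.5002, 0.866391, 0.803382)  len=1.3018
  (v6,v0,v7) [-+-] → (-0.5002, 0.182053, 0)–(-0.5002, -0.182053, 0)  len=0.3641
  (v6,v7,v2) [--+] → (-0.5002, -0.182053, 1.91076)–(-0.5002, 0.182053, 1.91076)  len=0.3641
  (v7,v0,v8) [-+-] → (-0.5002, -0.182053, 0)–(-0.5002, -0.866391, 0)  len=0.6843
  (v7,v8,v2) [--+] → (-0.5002, -0.866391, 0.803382)–(-0.5002, -0.182053, 1.91076)  len=1.3018
  (v8,v0,v9) [-++] → (-0.5002, -0.866391, 0)–(-0.5002, -1.19043, 0)  len=0.3240
  (v8,v9,v2) [-++] → (-0.5002, -1.19043, 0)–(-0.5002, -0.866391, 0.803382)  len=0.8663

Chained into 1 loop(s):
  loop 1: 10 segments, perimeter = 7.0810
Total perimeter = 7.081


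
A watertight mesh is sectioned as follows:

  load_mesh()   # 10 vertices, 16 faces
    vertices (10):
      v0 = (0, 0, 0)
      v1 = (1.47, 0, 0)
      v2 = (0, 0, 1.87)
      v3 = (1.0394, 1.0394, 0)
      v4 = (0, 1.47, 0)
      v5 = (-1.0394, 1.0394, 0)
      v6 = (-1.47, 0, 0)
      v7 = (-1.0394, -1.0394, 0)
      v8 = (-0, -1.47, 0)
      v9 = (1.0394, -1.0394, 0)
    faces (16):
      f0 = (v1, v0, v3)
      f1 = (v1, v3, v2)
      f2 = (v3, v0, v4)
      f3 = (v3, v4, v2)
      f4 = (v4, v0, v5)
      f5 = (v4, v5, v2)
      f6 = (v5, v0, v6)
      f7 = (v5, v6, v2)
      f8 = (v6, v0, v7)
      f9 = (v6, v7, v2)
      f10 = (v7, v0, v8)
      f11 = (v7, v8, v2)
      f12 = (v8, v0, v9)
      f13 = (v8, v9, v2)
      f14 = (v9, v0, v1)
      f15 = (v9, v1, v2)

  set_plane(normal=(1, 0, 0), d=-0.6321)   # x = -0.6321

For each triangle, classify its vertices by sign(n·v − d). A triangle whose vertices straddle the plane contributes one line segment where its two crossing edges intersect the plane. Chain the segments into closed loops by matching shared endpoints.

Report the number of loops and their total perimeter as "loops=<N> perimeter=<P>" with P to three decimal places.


Straddling triangles (8 of 16):
  (v4,v0,v5) [++-] → (-0.6321, 0.6321, 0)–(-0.6321, 1.20814, 0)  len=0.5760
  (v4,v5,v2) [+-+] → (-0.6321, 1.20814, 0)–(-0.6321, 0.6321, 0.732779)  len=0.9321
  (v5,v0,v6) [-+-] → (-0.6321, 0.6321, 0)–(-0.6321, 0, 0)  len=0.6321
  (v5,v6,v2) [--+] → (-0.6321, 0, 1.0659)–(-0.6321, 0.6321, 0.732779)  len=0.7145
  (v6,v0,v7) [-+-] → (-0.6321, 0, 0)–(-0.6321, -0.6321, 0)  len=0.6321
  (v6,v7,v2) [--+] → (-0.6321, -0.6321, 0.732779)–(-0.6321, 0, 1.0659)  len=0.7145
  (v7,v0,v8) [-++] → (-0.6321, -0.6321, 0)–(-0.6321, -1.20814, 0)  len=0.5760
  (v7,v8,v2) [-++] → (-0.6321, -1.20814, 0)–(-0.6321, -0.6321, 0.732779)  len=0.9321

Chained into 1 loop(s):
  loop 1: 8 segments, perimeter = 5.7095
Total perimeter = 5.709

loops=1 perimeter=5.709


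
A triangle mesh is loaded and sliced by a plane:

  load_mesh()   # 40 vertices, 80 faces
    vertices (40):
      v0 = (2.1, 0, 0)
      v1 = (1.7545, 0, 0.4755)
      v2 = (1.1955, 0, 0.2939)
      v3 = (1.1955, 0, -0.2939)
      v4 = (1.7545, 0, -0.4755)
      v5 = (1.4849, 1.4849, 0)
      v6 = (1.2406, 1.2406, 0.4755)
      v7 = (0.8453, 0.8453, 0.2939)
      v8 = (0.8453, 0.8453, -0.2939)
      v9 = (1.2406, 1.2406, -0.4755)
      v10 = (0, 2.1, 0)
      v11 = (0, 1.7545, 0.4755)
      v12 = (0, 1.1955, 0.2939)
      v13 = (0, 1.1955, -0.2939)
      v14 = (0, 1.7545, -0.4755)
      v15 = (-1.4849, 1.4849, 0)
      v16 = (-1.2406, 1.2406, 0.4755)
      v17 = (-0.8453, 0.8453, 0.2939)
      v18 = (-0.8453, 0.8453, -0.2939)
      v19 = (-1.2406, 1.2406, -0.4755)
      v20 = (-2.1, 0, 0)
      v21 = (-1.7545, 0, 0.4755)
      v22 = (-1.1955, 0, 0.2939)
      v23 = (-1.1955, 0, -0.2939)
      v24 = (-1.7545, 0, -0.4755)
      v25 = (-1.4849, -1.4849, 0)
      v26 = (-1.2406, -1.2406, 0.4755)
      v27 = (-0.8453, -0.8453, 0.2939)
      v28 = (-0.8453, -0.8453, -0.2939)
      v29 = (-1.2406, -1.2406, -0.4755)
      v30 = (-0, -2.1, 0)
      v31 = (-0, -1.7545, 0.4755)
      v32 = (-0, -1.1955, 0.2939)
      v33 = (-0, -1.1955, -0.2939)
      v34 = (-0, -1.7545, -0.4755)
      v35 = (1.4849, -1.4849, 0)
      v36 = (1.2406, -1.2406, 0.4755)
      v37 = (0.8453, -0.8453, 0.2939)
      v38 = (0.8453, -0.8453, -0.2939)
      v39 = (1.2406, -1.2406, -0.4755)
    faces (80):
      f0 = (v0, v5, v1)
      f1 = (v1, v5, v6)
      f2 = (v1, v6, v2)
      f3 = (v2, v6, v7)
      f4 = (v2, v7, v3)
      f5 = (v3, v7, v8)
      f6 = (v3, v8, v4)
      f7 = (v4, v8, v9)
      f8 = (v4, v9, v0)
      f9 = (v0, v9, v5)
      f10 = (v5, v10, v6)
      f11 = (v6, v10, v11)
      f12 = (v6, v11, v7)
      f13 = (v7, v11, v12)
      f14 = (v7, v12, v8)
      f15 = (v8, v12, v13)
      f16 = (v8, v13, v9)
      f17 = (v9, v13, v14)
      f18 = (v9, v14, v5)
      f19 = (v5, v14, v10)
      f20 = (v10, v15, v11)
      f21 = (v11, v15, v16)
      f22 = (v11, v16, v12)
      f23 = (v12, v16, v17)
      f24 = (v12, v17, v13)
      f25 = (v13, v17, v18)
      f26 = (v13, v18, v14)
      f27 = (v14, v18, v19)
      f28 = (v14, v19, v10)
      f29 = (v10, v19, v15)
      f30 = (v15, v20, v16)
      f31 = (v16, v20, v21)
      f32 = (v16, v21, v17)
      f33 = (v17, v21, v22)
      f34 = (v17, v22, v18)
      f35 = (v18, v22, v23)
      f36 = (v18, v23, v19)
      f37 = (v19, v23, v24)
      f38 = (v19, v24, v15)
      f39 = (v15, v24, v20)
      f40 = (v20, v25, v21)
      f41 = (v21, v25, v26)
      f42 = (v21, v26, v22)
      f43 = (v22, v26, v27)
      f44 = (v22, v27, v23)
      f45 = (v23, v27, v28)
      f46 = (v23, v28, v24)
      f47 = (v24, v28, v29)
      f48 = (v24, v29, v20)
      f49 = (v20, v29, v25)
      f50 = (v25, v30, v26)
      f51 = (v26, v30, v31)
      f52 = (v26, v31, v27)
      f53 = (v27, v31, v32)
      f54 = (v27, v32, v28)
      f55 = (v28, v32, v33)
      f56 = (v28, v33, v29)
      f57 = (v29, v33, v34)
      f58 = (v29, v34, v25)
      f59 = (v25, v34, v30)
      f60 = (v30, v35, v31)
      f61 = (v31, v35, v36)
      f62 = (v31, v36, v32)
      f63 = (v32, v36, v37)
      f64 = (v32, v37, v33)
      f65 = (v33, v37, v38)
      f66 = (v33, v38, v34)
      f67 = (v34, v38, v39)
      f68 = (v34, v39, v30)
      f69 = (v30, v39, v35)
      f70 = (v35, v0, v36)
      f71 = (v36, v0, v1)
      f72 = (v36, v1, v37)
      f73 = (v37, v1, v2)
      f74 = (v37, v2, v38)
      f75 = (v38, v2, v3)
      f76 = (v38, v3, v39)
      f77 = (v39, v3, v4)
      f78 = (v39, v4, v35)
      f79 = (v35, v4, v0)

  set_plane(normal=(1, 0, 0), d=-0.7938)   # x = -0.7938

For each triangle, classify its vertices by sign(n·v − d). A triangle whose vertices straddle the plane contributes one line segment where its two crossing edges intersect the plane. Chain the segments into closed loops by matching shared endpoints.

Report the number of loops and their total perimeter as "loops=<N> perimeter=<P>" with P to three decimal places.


loops=2 perimeter=5.878

Straddling triangles (20 of 80):
  (v10,v15,v11) [+-+] → (-0.7938, 1.77118, 0)–(-0.7938, 1.61038, 0.221307)  len=0.2736
  (v11,v15,v16) [+--] → (-0.7938, 1.61038, 0.221307)–(-0.7938, 1.42568, 0.4755)  len=0.3142
  (v11,v16,v12) [+-+] → (-0.7938, 1.42568, 0.4755)–(-0.7938, 1.22436, 0.410097)  len=0.2117
  (v12,v16,v17) [+--] → (-0.7938, 1.22436, 0.410097)–(-0.7938, 0.866636, 0.2939)  len=0.3761
  (v12,v17,v13) [+-+] → (-0.7938, 0.866636, 0.2939)–(-0.7938, 0.866636, 0.258088)  len=0.0358
  (v13,v17,v18) [+--] → (-0.7938, 0.866636, 0.258088)–(-0.7938, 0.866636, -0.2939)  len=0.5520
  (v13,v18,v14) [+-+] → (-0.7938, 0.866636, -0.2939)–(-0.7938, 0.900693, -0.304964)  len=0.0358
  (v14,v18,v19) [+--] → (-0.7938, 0.900693, -0.304964)–(-0.7938, 1.42568, -0.4755)  len=0.5520
  (v14,v19,v10) [+-+] → (-0.7938, 1.42568, -0.4755)–(-0.7938, 1.55011, -0.304249)  len=0.2117
  (v10,v19,v15) [+--] → (-0.7938, 1.55011, -0.304249)–(-0.7938, 1.77118, 0)  len=0.3761
  (v25,v30,v26) [-+-] → (-0.7938, -1.77118, 0)–(-0.7938, -1.55011, 0.304249)  len=0.3761
  (v26,v30,v31) [-++] → (-0.7938, -1.55011, 0.304249)–(-0.7938, -1.42568, 0.4755)  len=0.2117
  (v26,v31,v27) [-+-] → (-0.7938, -1.42568, 0.4755)–(-0.7938, -0.900693, 0.304964)  len=0.5520
  (v27,v31,v32) [-++] → (-0.7938, -0.900693, 0.304964)–(-0.7938, -0.866636, 0.2939)  len=0.0358
  (v27,v32,v28) [-+-] → (-0.7938, -0.866636, 0.2939)–(-0.7938, -0.866636, -0.258088)  len=0.5520
  (v28,v32,v33) [-++] → (-0.7938, -0.866636, -0.258088)–(-0.7938, -0.866636, -0.2939)  len=0.0358
  (v28,v33,v29) [-+-] → (-0.7938, -0.866636, -0.2939)–(-0.7938, -1.22436, -0.410097)  len=0.3761
  (v29,v33,v34) [-++] → (-0.7938, -1.22436, -0.410097)–(-0.7938, -1.42568, -0.4755)  len=0.2117
  (v29,v34,v25) [-+-] → (-0.7938, -1.42568, -0.4755)–(-0.7938, -1.61038, -0.221307)  len=0.3142
  (v25,v34,v30) [-++] → (-0.7938, -1.61038, -0.221307)–(-0.7938, -1.77118, 0)  len=0.2736

Chained into 2 loop(s):
  loop 1: 10 segments, perimeter = 2.9389
  loop 2: 10 segments, perimeter = 2.9389
Total perimeter = 5.878


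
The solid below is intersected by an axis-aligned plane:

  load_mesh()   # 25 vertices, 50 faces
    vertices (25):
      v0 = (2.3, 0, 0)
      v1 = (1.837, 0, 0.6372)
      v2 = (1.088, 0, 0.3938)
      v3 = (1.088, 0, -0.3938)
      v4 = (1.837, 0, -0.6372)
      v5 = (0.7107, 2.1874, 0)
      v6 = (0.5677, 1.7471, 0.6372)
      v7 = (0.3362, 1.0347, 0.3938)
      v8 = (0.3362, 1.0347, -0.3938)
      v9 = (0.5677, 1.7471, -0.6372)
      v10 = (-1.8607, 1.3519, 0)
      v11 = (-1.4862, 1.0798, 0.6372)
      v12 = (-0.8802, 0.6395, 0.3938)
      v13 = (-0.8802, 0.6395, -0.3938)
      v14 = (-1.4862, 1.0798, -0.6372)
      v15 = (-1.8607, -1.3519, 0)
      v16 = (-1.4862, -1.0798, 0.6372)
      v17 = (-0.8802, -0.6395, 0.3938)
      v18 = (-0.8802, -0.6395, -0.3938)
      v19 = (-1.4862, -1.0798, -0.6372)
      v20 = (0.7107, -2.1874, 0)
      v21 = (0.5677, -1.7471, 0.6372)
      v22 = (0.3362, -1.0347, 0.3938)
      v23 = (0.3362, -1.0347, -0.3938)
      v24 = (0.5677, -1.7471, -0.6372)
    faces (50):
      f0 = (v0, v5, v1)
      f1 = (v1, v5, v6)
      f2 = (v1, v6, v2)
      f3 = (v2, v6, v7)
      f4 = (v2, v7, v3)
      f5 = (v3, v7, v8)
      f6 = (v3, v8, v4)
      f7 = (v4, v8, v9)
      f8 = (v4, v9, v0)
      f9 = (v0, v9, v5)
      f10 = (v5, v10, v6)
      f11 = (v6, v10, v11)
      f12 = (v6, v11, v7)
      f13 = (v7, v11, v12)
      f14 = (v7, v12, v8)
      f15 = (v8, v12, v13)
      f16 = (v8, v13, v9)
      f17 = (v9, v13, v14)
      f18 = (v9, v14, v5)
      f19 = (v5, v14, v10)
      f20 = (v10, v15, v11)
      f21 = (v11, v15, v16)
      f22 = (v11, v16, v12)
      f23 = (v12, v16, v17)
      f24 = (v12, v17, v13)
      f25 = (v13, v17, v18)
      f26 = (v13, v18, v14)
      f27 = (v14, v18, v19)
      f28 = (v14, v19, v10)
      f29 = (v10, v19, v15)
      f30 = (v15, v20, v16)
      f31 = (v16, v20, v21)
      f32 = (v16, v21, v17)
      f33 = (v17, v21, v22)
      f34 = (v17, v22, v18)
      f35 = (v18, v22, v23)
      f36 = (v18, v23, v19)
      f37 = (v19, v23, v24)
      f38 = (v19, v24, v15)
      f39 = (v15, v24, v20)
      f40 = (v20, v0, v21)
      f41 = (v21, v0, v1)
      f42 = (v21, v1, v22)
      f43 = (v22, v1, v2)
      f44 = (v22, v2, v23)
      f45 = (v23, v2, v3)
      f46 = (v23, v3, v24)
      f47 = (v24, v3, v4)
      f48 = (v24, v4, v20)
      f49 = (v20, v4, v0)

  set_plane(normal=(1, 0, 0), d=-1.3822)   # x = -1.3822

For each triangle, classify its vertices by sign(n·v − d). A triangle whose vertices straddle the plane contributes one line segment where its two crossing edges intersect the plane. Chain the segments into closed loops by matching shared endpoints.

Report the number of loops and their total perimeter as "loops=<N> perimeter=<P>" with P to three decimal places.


loops=1 perimeter=7.481

Straddling triangles (18 of 50):
  (v5,v10,v6) [+-+] → (-1.3822, 1.50737, 0)–(-1.3822, 1.42977, 0.125556)  len=0.1476
  (v6,v10,v11) [+--] → (-1.3822, 1.42977, 0.125556)–(-1.3822, 1.11359, 0.6372)  len=0.6015
  (v6,v11,v7) [+-+] → (-1.3822, 1.11359, 0.6372)–(-1.3822, 1.07723, 0.62331)  len=0.0389
  (v7,v11,v12) [+-+] → (-1.3822, 1.07723, 0.62331)–(-1.3822, 1.00424, 0.595428)  len=0.0781
  (v9,v13,v14) [++-] → (-1.3822, 1.00424, -0.595428)–(-1.3822, 1.11359, -0.6372)  len=0.1171
  (v9,v14,v5) [+-+] → (-1.3822, 1.11359, -0.6372)–(-1.3822, 1.13223, -0.607035)  len=0.0355
  (v5,v14,v10) [+--] → (-1.3822, 1.13223, -0.607035)–(-1.3822, 1.50737, 0)  len=0.7136
  (v11,v16,v12) [--+] → (-1.3822, -0.784739, 0.595428)–(-1.3822, 1.00424, 0.595428)  len=1.7890
  (v12,v16,v17) [+-+] → (-1.3822, -0.784739, 0.595428)–(-1.3822, -1.00424, 0.595428)  len=0.2195
  (v13,v18,v14) [++-] → (-1.3822, 0.784739, -0.595428)–(-1.3822, 1.00424, -0.595428)  len=0.2195
  (v14,v18,v19) [-+-] → (-1.3822, 0.784739, -0.595428)–(-1.3822, -1.00424, -0.595428)  len=1.7890
  (v15,v20,v16) [-+-] → (-1.3822, -1.50737, 0)–(-1.3822, -1.13223, 0.607035)  len=0.7136
  (v16,v20,v21) [-++] → (-1.3822, -1.13223, 0.607035)–(-1.3822, -1.11359, 0.6372)  len=0.0355
  (v16,v21,v17) [-++] → (-1.3822, -1.11359, 0.6372)–(-1.3822, -1.00424, 0.595428)  len=0.1171
  (v18,v23,v19) [++-] → (-1.3822, -1.07723, -0.62331)–(-1.3822, -1.00424, -0.595428)  len=0.0781
  (v19,v23,v24) [-++] → (-1.3822, -1.07723, -0.62331)–(-1.3822, -1.11359, -0.6372)  len=0.0389
  (v19,v24,v15) [-+-] → (-1.3822, -1.11359, -0.6372)–(-1.3822, -1.42977, -0.125556)  len=0.6015
  (v15,v24,v20) [-++] → (-1.3822, -1.42977, -0.125556)–(-1.3822, -1.50737, 0)  len=0.1476

Chained into 1 loop(s):
  loop 1: 18 segments, perimeter = 7.4814
Total perimeter = 7.481


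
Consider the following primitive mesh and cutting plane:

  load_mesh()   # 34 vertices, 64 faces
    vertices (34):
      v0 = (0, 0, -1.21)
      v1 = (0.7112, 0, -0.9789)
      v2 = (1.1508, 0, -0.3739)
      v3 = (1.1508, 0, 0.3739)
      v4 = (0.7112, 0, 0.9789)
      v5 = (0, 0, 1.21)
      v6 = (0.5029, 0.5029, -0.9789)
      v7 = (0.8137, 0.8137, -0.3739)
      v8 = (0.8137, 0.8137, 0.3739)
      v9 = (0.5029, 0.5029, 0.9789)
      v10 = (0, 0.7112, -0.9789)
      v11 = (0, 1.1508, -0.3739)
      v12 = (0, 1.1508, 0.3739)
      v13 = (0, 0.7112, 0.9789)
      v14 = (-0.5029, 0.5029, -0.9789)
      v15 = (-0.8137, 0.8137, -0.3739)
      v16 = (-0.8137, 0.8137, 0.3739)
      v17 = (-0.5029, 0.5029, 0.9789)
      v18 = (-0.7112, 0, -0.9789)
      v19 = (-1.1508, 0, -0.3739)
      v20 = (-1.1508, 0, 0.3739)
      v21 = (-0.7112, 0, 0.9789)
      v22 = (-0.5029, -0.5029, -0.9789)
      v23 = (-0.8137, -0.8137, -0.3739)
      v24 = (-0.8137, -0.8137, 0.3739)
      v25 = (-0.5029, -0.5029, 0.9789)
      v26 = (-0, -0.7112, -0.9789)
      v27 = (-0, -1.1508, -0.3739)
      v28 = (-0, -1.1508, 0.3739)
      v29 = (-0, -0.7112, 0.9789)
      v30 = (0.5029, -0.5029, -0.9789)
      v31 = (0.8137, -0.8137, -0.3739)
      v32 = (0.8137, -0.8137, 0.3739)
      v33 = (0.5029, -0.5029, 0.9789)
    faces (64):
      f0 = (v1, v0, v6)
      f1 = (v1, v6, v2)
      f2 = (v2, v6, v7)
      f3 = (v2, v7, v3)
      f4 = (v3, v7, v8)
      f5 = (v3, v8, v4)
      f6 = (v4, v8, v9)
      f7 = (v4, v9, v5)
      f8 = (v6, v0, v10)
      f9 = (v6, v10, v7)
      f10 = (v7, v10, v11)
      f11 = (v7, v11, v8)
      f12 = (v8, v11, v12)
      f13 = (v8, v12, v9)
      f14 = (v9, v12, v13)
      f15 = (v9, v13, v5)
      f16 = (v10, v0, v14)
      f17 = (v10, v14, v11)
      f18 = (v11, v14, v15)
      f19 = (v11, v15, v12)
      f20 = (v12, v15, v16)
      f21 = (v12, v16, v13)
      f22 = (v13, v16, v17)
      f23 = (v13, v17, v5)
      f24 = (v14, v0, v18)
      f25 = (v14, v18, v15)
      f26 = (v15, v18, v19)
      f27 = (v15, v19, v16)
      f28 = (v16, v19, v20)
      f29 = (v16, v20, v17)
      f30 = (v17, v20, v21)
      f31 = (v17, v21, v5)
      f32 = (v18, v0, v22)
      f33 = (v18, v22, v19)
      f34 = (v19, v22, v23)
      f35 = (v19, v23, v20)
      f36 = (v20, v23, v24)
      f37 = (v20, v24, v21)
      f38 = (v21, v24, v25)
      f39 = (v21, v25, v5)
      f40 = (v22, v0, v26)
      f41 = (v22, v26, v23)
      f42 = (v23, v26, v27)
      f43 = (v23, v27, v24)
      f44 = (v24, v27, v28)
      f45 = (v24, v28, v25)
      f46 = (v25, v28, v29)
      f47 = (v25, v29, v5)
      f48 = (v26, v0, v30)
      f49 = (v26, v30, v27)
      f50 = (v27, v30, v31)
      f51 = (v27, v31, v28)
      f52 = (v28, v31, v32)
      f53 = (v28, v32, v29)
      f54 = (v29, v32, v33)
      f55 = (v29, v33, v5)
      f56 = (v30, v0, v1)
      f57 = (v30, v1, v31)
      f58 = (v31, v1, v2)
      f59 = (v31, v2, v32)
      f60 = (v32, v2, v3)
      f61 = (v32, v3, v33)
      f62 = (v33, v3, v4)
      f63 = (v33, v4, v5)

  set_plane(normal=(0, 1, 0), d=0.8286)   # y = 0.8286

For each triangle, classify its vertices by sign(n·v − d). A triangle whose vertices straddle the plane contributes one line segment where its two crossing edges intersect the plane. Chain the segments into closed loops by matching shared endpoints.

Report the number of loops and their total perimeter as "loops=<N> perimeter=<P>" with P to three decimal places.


Straddling triangles (10 of 64):
  (v7,v10,v11) [--+] → (0, 0.8286, -0.817328)–(0.777734, 0.8286, -0.3739)  len=0.8953
  (v7,v11,v8) [-+-] → (0.777734, 0.8286, -0.3739)–(0.777734, 0.8286, 0.340847)  len=0.7147
  (v8,v11,v12) [-++] → (0.777734, 0.8286, 0.340847)–(0.777734, 0.8286, 0.3739)  len=0.0331
  (v8,v12,v9) [-+-] → (0.777734, 0.8286, 0.3739)–(0.250092, 0.8286, 0.674766)  len=0.6074
  (v9,v12,v13) [-+-] → (0.250092, 0.8286, 0.674766)–(0, 0.8286, 0.817328)  len=0.2879
  (v10,v14,v11) [--+] → (-0.250092, 0.8286, -0.674766)–(0, 0.8286, -0.817328)  len=0.2879
  (v11,v14,v15) [+--] → (-0.250092, 0.8286, -0.674766)–(-0.777734, 0.8286, -0.3739)  len=0.6074
  (v11,v15,v12) [+-+] → (-0.777734, 0.8286, -0.3739)–(-0.777734, 0.8286, -0.340847)  len=0.0331
  (v12,v15,v16) [+--] → (-0.777734, 0.8286, -0.340847)–(-0.777734, 0.8286, 0.3739)  len=0.7147
  (v12,v16,v13) [+--] → (-0.777734, 0.8286, 0.3739)–(0, 0.8286, 0.817328)  len=0.8953

Chained into 1 loop(s):
  loop 1: 10 segments, perimeter = 5.0767
Total perimeter = 5.077

loops=1 perimeter=5.077


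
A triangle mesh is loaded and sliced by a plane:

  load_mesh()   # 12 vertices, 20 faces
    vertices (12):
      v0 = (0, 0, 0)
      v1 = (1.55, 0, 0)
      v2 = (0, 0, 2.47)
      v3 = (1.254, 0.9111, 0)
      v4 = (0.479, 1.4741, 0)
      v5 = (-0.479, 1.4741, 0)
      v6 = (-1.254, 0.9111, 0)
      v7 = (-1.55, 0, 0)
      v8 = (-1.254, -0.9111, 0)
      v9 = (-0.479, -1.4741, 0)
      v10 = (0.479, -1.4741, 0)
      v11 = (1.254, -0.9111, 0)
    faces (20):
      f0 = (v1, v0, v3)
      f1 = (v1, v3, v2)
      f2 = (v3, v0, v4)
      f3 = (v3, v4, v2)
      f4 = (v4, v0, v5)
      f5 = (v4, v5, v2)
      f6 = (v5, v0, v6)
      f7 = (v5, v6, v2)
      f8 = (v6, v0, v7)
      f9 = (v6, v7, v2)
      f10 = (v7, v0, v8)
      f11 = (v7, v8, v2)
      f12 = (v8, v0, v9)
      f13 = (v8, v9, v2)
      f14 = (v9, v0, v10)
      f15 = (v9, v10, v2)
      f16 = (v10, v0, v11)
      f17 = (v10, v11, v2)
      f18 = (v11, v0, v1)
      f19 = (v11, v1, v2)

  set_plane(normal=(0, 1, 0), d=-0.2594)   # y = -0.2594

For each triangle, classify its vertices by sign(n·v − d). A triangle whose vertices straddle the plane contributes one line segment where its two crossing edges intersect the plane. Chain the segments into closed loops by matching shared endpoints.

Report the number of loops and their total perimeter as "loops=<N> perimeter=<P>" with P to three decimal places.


Straddling triangles (10 of 20):
  (v7,v0,v8) [++-] → (-0.357027, -0.2594, 0)–(-1.46573, -0.2594, 0)  len=1.1087
  (v7,v8,v2) [+-+] → (-1.46573, -0.2594, 0)–(-0.357027, -0.2594, 1.76676)  len=2.0858
  (v8,v0,v9) [-+-] → (-0.357027, -0.2594, 0)–(-0.0842905, -0.2594, 0)  len=0.2727
  (v8,v9,v2) [--+] → (-0.0842905, -0.2594, 2.03535)–(-0.357027, -0.2594, 1.76676)  len=0.3828
  (v9,v0,v10) [-+-] → (-0.0842905, -0.2594, 0)–(0.0842905, -0.2594, 0)  len=0.1686
  (v9,v10,v2) [--+] → (0.0842905, -0.2594, 2.03535)–(-0.0842905, -0.2594, 2.03535)  len=0.1686
  (v10,v0,v11) [-+-] → (0.0842905, -0.2594, 0)–(0.357027, -0.2594, 0)  len=0.2727
  (v10,v11,v2) [--+] → (0.357027, -0.2594, 1.76676)–(0.0842905, -0.2594, 2.03535)  len=0.3828
  (v11,v0,v1) [-++] → (0.357027, -0.2594, 0)–(1.46573, -0.2594, 0)  len=1.1087
  (v11,v1,v2) [-++] → (1.46573, -0.2594, 0)–(0.357027, -0.2594, 1.76676)  len=2.0858

Chained into 1 loop(s):
  loop 1: 10 segments, perimeter = 8.0373
Total perimeter = 8.037

loops=1 perimeter=8.037


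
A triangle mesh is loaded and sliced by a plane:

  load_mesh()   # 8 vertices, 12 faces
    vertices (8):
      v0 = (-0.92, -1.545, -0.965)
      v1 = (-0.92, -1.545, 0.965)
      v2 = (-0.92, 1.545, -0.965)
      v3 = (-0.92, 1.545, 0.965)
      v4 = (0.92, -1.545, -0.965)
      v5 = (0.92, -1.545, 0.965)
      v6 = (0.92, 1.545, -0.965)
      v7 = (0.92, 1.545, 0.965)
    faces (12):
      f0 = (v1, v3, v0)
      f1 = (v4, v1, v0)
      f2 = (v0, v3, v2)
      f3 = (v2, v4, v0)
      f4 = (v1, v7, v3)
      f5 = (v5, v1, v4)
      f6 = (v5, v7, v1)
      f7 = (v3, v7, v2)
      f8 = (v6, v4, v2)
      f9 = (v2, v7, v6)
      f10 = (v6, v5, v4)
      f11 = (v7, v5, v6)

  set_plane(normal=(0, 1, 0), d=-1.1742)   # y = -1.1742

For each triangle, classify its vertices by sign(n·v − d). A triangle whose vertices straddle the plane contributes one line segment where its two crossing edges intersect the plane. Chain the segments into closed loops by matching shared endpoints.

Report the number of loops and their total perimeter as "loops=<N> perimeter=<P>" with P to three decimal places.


loops=1 perimeter=7.540

Straddling triangles (8 of 12):
  (v1,v3,v0) [-+-] → (-0.92, -1.1742, 0.965)–(-0.92, -1.1742, -0.7334)  len=1.6984
  (v0,v3,v2) [-++] → (-0.92, -1.1742, -0.7334)–(-0.92, -1.1742, -0.965)  len=0.2316
  (v2,v4,v0) [+--] → (0.6992, -1.1742, -0.965)–(-0.92, -1.1742, -0.965)  len=1.6192
  (v1,v7,v3) [-++] → (-0.6992, -1.1742, 0.965)–(-0.92, -1.1742, 0.965)  len=0.2208
  (v5,v7,v1) [-+-] → (0.92, -1.1742, 0.965)–(-0.6992, -1.1742, 0.965)  len=1.6192
  (v6,v4,v2) [+-+] → (0.92, -1.1742, -0.965)–(0.6992, -1.1742, -0.965)  len=0.2208
  (v6,v5,v4) [+--] → (0.92, -1.1742, 0.7334)–(0.92, -1.1742, -0.965)  len=1.6984
  (v7,v5,v6) [+-+] → (0.92, -1.1742, 0.965)–(0.92, -1.1742, 0.7334)  len=0.2316

Chained into 1 loop(s):
  loop 1: 8 segments, perimeter = 7.5400
Total perimeter = 7.540


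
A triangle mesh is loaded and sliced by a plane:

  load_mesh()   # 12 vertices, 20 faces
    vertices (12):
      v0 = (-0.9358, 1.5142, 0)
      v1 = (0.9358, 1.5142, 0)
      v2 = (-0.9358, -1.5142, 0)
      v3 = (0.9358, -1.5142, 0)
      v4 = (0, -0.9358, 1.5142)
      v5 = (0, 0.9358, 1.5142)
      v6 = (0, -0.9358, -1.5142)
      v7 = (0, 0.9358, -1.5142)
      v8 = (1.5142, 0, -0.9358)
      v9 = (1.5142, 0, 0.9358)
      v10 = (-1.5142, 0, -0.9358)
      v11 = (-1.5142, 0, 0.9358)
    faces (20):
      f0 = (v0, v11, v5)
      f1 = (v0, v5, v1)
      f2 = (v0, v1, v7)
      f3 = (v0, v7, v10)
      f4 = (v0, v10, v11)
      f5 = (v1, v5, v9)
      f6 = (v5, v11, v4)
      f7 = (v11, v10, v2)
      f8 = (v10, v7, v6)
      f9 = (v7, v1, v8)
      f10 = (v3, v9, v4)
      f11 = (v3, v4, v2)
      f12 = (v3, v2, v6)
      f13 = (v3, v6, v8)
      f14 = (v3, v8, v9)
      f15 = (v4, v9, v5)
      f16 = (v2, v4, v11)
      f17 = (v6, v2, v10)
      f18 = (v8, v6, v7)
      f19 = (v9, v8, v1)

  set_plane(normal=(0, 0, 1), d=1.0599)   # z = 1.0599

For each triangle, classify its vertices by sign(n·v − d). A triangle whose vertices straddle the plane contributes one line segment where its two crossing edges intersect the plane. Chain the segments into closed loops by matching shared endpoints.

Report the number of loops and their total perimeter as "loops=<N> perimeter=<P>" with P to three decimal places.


loops=1 perimeter=7.066

Straddling triangles (8 of 20):
  (v0,v11,v5) [--+] → (-1.18932, 0.200783, 1.0599)–(-0.280765, 1.10934, 1.0599)  len=1.2849
  (v0,v5,v1) [-+-] → (-0.280765, 1.10934, 1.0599)–(0.280765, 1.10934, 1.0599)  len=0.5615
  (v1,v5,v9) [-+-] → (0.280765, 1.10934, 1.0599)–(1.18932, 0.200783, 1.0599)  len=1.2849
  (v5,v11,v4) [+-+] → (-1.18932, 0.200783, 1.0599)–(-1.18932, -0.200783, 1.0599)  len=0.4016
  (v3,v9,v4) [--+] → (1.18932, -0.200783, 1.0599)–(0.280765, -1.10934, 1.0599)  len=1.2849
  (v3,v4,v2) [-+-] → (0.280765, -1.10934, 1.0599)–(-0.280765, -1.10934, 1.0599)  len=0.5615
  (v4,v9,v5) [+-+] → (1.18932, -0.200783, 1.0599)–(1.18932, 0.200783, 1.0599)  len=0.4016
  (v2,v4,v11) [-+-] → (-0.280765, -1.10934, 1.0599)–(-1.18932, -0.200783, 1.0599)  len=1.2849

Chained into 1 loop(s):
  loop 1: 8 segments, perimeter = 7.0657
Total perimeter = 7.066
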